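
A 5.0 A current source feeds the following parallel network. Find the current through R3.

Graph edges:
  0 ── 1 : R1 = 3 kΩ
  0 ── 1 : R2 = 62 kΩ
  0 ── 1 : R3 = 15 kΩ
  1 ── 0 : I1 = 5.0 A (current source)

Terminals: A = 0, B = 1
All resistors sit directly between nodes 0 and 1, so they are in parallel and share one voltage V; the full source current 5 A splits among them.
1/R_par = 1/3000 + 1/62000 + 1/15000 = 0.0004161 S  =>  R_par = 2403 Ω
V = I × R_par = 5 × 2403 = 12020 V
I_R3 = V/R3 = 12020/15000 = 0.801 A

Final answer: 0.801 A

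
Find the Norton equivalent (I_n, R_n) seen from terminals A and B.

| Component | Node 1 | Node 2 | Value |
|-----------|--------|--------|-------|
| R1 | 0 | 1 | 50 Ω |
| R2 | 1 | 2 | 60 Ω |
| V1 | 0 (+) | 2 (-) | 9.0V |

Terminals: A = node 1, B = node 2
Find the Thévenin equivalent first; then I_n = V_th/R_th and R_n = R_th.
Step 1 — V_th is the open-circuit voltage V_A - V_B (nothing connected across the terminals).
Nodal analysis, taking node 2 as the 0 V reference.
Source V1 fixes V_0 = 9 V.
KCL at each unknown node (sum of currents leaving = 0; resistances in Ω):
  Node 1: (V_1 - 9)/50 + (V_1 - 0)/60 = 0
Collecting terms: 0.03667 × V_1 = 0.18  =>  V_1 = 4.909 V
V_th = V_1 - V_2 = 4.909 - 0 = 4.909 V
Step 2 — R_th: zero the source — replace V1 by a short circuit (node 2 merges into node 0) — and find the resistance seen between A (node 1) and B (node 0).
Reduce the network between node 1 (A) and node 0 (B) by series/parallel combination:
  Rp1 = R1 ‖ R2 (parallel, both between nodes 0 and 1) = 1/(1/50 + 1/60) = 27.27 Ω
R_th = 27.27 Ω
I_n = V_th/R_th = 4.909/27.27 = 0.18 A, and R_n = R_th = 27.27 Ω

Final answer: I_n = 0.18 A, R_n = 27.27 Ω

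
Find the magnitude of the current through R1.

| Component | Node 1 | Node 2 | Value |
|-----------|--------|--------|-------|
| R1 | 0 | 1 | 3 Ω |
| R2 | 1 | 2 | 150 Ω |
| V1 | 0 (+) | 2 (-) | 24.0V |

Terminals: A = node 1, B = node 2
Nodal analysis, taking node 2 as the 0 V reference.
Source V1 fixes V_0 = 24 V.
KCL at each unknown node (sum of currents leaving = 0; resistances in Ω):
  Node 1: (V_1 - 24)/3 + (V_1 - 0)/150 = 0
Collecting terms: 0.34 × V_1 = 8  =>  V_1 = 23.53 V
I_R1 = (V_0 - V_1)/R1 = (24 - 23.53)/3 = 0.1569 A
|I_R1| = 0.1569 A

Final answer: |I_R1| = 0.1569 A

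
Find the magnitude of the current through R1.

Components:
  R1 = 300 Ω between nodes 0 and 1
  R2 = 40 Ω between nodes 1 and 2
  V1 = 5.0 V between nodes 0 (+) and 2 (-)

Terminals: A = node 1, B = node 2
Nodal analysis, taking node 2 as the 0 V reference.
Source V1 fixes V_0 = 5 V.
KCL at each unknown node (sum of currents leaving = 0; resistances in Ω):
  Node 1: (V_1 - 5)/300 + (V_1 - 0)/40 = 0
Collecting terms: 0.02833 × V_1 = 0.01667  =>  V_1 = 0.5882 V
I_R1 = (V_0 - V_1)/R1 = (5 - 0.5882)/300 = 0.01471 A
|I_R1| = 0.01471 A

Final answer: |I_R1| = 0.01471 A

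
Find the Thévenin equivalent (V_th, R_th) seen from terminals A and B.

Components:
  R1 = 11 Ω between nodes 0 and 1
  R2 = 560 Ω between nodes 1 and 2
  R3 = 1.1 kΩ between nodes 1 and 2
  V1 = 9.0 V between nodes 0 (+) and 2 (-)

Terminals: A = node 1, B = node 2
Step 1 — V_th is the open-circuit voltage V_A - V_B (nothing connected across the terminals).
Nodal analysis, taking node 2 as the 0 V reference.
Source V1 fixes V_0 = 9 V.
KCL at each unknown node (sum of currents leaving = 0; resistances in Ω):
  Node 1: (V_1 - 9)/11 + (V_1 - 0)/560 + (V_1 - 0)/1100 = 0
Collecting terms: 0.0936 × V_1 = 0.8182  =>  V_1 = 8.741 V
V_th = V_1 - V_2 = 8.741 - 0 = 8.741 V
Step 2 — R_th: zero the source — replace V1 by a short circuit (node 2 merges into node 0) — and find the resistance seen between A (node 1) and B (node 0).
Reduce the network between node 1 (A) and node 0 (B) by series/parallel combination:
  Rp1 = R1 ‖ R2 ‖ R3 (parallel, all between nodes 0 and 1) = 1/(1/11 + 1/560 + 1/1100) = 10.68 Ω
R_th = 10.68 Ω

Final answer: V_th = 8.741 V, R_th = 10.68 Ω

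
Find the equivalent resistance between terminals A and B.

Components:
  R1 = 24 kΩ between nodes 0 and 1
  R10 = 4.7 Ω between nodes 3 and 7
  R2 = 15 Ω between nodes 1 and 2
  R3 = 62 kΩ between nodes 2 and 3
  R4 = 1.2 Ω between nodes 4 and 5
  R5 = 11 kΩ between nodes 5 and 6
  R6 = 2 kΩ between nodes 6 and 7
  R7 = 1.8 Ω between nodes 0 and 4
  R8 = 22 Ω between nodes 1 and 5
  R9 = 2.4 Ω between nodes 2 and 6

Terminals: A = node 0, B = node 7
The network is not a plain series/parallel combination. Inject a 1 A test current into terminal A (node 0) and return it from terminal B (node 7); then R_eq = V_A / (1 A).
Nodal analysis, taking node 7 as the 0 V reference.
Current source I_test pushes 1 A into node 0 and draws it out of node 7.
KCL at each unknown node (sum of currents leaving = 0; resistances in Ω):
  Node 0: (V_0 - V_1)/24000 + (V_0 - V_4)/1.8 - 1 = 0
  Node 1: (V_1 - V_0)/24000 + (V_1 - V_2)/15 + (V_1 - V_5)/22 = 0
  Node 2: (V_2 - V_1)/15 + (V_2 - V_3)/62000 + (V_2 - V_6)/2.4 = 0
  Node 3: (V_3 - V_2)/62000 + (V_3 - 0)/4.7 = 0
  Node 4: (V_4 - V_0)/1.8 + (V_4 - V_5)/1.2 = 0
  Node 5: (V_5 - V_1)/22 + (V_5 - V_4)/1.2 + (V_5 - V_6)/11000 = 0
  Node 6: (V_6 - V_2)/2.4 + (V_6 - V_5)/11000 + (V_6 - 0)/2000 = 0
Collecting terms (coefficients in siemens):
  0.5556·V_0 - 0.00004167·V_1 - 0.5556·V_4 = 1
  0.1122·V_1 - 0.00004167·V_0 - 0.06667·V_2 - 0.04545·V_5 = 0
  0.4833·V_2 - 0.06667·V_1 - 0.00001613·V_3 - 0.4167·V_6 = 0
  0.2128·V_3 - 0.00001613·V_2 = 0
  1.389·V_4 - 0.5556·V_0 - 0.8333·V_5 = 0
  0.8789·V_5 - 0.04545·V_1 - 0.8333·V_4 - 0.00009091·V_6 = 0
  0.4173·V_6 - 0.4167·V_2 - 0.00009091·V_5 = 0
Solving these 7 simultaneous equations (Gaussian elimination) gives:
  V_0 = 1980 V, V_1 = 1955 V, V_2 = 1940 V, V_3 = 0.147 V
  V_4 = 1978 V, V_5 = 1977 V, V_6 = 1937 V
R_eq = V_0 / 1 A = 1980 Ω = 1.98 kΩ

Final answer: 1.98 kΩ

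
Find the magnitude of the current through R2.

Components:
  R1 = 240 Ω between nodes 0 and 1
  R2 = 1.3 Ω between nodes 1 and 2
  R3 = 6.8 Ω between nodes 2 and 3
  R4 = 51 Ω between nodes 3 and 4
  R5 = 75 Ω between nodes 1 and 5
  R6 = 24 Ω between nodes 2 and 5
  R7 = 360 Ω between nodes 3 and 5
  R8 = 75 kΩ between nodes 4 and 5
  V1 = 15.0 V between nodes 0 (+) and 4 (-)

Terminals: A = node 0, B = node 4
Nodal analysis, taking node 4 as the 0 V reference.
Source V1 fixes V_0 = 15 V.
KCL at each unknown node (sum of currents leaving = 0; resistances in Ω):
  Node 1: (V_1 - 15)/240 + (V_1 - V_2)/1.3 + (V_1 - V_5)/75 = 0
  Node 2: (V_2 - V_1)/1.3 + (V_2 - V_3)/6.8 + (V_2 - V_5)/24 = 0
  Node 3: (V_3 - V_2)/6.8 + (V_3 - 0)/51 + (V_3 - V_5)/360 = 0
  Node 5: (V_5 - V_1)/75 + (V_5 - V_2)/24 + (V_5 - V_3)/360 + (V_5 - 0)/75000 = 0
Collecting terms (coefficients in siemens):
  0.7867·V_1 - 0.7692·V_2 - 0.01333·V_5 = 0.0625
  0.958·V_2 - 0.7692·V_1 - 0.1471·V_3 - 0.04167·V_5 = 0
  0.1694·V_3 - 0.1471·V_2 - 0.002778·V_5 = 0
  0.05779·V_5 - 0.01333·V_1 - 0.04167·V_2 - 0.002778·V_3 = 0
Solving these 4 simultaneous equations (Gaussian elimination) gives:
  V_1 = 2.956 V, V_2 = 2.892 V, V_3 = 2.557 V, V_5 = 2.89 V
I_R2 = (V_1 - V_2)/R2 = (2.956 - 2.892)/1.3 = 0.0493 A
|I_R2| = 0.0493 A

Final answer: |I_R2| = 0.0493 A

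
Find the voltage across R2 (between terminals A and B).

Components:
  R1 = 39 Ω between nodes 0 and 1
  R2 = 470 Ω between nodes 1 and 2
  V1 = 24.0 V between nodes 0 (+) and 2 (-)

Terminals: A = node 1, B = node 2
R1 and R2 are in series across V1 (node 0 → node 1 → node 2), and the output A–B is taken across R2, so this is a voltage divider.
Series current: I = V1/(R1 + R2) = 24/(39 + 470) = 24/509 = 0.04715 A
V_R2 = I × R2 = V1 × R2/(R1 + R2) = 24 × 470/509 = 22.16 V

Final answer: 22.16 V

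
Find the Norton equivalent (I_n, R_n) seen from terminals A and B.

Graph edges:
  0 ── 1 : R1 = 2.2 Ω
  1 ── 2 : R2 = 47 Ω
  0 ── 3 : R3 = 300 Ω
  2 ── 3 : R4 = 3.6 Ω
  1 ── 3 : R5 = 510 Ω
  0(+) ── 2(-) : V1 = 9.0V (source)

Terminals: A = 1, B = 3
Find the Thévenin equivalent first; then I_n = V_th/R_th and R_n = R_th.
Step 1 — V_th is the open-circuit voltage V_A - V_B (nothing connected across the terminals).
Nodal analysis, taking node 2 as the 0 V reference.
Source V1 fixes V_0 = 9 V.
KCL at each unknown node (sum of currents leaving = 0; resistances in Ω):
  Node 1: (V_1 - 9)/2.2 + (V_1 - 0)/47 + (V_1 - V_3)/510 = 0
  Node 3: (V_3 - 9)/300 + (V_3 - 0)/3.6 + (V_3 - V_1)/510 = 0
Collecting terms (coefficients in siemens):
  0.4778·V_1 - 0.001961·V_3 = 4.091
  0.2831·V_3 - 0.001961·V_1 = 0.03
Determinant D = (0.4778)(0.2831) - (-0.001961)(-0.001961) = 0.1352
V_1 = [(4.091)(0.2831) - (-0.001961)(0.03)]/D = 8.563 V
V_3 = [(0.4778)(0.03) - (4.091)(-0.001961)]/D = 0.1653 V
V_th = V_1 - V_3 = 8.563 - 0.1653 = 8.398 V
Step 2 — R_th: zero the source — replace V1 by a short circuit (node 2 merges into node 0) — and find the resistance seen between A (node 1) and B (node 3).
Reduce the network between node 1 (A) and node 3 (B) by series/parallel combination:
  Rp1 = R1 ‖ R2 (parallel, both between nodes 0 and 1) = 1/(1/2.2 + 1/47) = 2.102 Ω
  Rp2 = R3 ‖ R4 (parallel, both between nodes 0 and 3) = 1/(1/300 + 1/3.6) = 3.557 Ω
  Rs1 = Rp1 + Rp2 (series, joined only at node 0) = 2.102 + 3.557 = 5.659 Ω
  Rp3 = R5 ‖ Rs1 (parallel, both between nodes 1 and 3) = 1/(1/510 + 1/5.659) = 5.597 Ω
R_th = 5.597 Ω
I_n = V_th/R_th = 8.398/5.597 = 1.5 A, and R_n = R_th = 5.597 Ω

Final answer: I_n = 1.5 A, R_n = 5.597 Ω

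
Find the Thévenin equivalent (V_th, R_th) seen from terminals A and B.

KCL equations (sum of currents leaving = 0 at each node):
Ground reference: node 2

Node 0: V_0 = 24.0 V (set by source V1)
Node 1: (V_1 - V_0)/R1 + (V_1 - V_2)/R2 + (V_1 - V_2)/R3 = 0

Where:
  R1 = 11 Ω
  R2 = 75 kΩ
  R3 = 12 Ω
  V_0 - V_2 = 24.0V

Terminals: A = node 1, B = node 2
Step 1 — V_th is the open-circuit voltage V_A - V_B (nothing connected across the terminals).
Nodal analysis, taking node 2 as the 0 V reference.
Source V1 fixes V_0 = 24 V.
KCL at each unknown node (sum of currents leaving = 0; resistances in Ω):
  Node 1: (V_1 - 24)/11 + (V_1 - 0)/75000 + (V_1 - 0)/12 = 0
Collecting terms: 0.1743 × V_1 = 2.182  =>  V_1 = 12.52 V
V_th = V_1 - V_2 = 12.52 - 0 = 12.52 V
Step 2 — R_th: zero the source — replace V1 by a short circuit (node 2 merges into node 0) — and find the resistance seen between A (node 1) and B (node 0).
Reduce the network between node 1 (A) and node 0 (B) by series/parallel combination:
  Rp1 = R1 ‖ R2 ‖ R3 (parallel, all between nodes 0 and 1) = 1/(1/11 + 1/75000 + 1/12) = 5.739 Ω
R_th = 5.739 Ω

Final answer: V_th = 12.52 V, R_th = 5.739 Ω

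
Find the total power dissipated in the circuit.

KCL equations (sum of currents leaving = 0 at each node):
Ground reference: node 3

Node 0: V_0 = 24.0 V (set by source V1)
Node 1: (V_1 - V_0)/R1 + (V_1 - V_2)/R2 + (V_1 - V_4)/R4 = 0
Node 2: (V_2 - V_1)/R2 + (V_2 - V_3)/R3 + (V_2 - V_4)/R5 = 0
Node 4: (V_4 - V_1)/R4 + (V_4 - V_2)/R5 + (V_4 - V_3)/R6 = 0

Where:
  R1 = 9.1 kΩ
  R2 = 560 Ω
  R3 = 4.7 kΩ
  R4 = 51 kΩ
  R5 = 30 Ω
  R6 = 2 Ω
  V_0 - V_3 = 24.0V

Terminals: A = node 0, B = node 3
Nodal analysis, taking node 3 as the 0 V reference.
Source V1 fixes V_0 = 24 V.
KCL at each unknown node (sum of currents leaving = 0; resistances in Ω):
  Node 1: (V_1 - 24)/9100 + (V_1 - V_2)/560 + (V_1 - V_4)/51000 = 0
  Node 2: (V_2 - V_1)/560 + (V_2 - 0)/4700 + (V_2 - V_4)/30 = 0
  Node 4: (V_4 - V_1)/51000 + (V_4 - V_2)/30 + (V_4 - 0)/2 = 0
Collecting terms (coefficients in siemens):
  0.001915·V_1 - 0.001786·V_2 - 0.00001961·V_4 = 0.002637
  0.03533·V_2 - 0.001786·V_1 - 0.03333·V_4 = 0
  0.5334·V_4 - 0.00001961·V_1 - 0.03333·V_2 = 0
Solving these 3 simultaneous equations (Gaussian elimination) gives:
  V_1 = 1.45 V, V_2 = 0.07792 V, V_4 = 0.004923 V
Power in each resistor, P = (ΔV)²/R:
  P_R1 = (24 - 1.45)²/9100 = 0.05588 W
  P_R2 = (1.45 - 0.07792)²/560 = 0.003361 W
  P_R3 = (0.07792 - 0)²/4700 = 0.000001292 W
  P_R4 = (1.45 - 0.004923)²/51000 = 0.00004093 W
  P_R5 = (0.07792 - 0.004923)²/30 = 0.0001776 W
  P_R6 = (0 - 0.004923)²/2 = 0.00001212 W
P_total = P_R1 + P_R2 + P_R3 + P_R4 + P_R5 + P_R6 = 0.05947 W

Final answer: 0.05947 W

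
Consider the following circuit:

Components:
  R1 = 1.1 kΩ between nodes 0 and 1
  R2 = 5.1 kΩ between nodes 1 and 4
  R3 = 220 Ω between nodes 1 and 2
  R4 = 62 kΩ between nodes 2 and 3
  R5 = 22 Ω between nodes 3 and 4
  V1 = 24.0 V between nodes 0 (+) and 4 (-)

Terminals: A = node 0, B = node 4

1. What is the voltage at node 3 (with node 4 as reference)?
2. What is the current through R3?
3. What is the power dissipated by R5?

Nodal analysis, taking node 4 as the 0 V reference.
Source V1 fixes V_0 = 24 V.
KCL at each unknown node (sum of currents leaving = 0; resistances in Ω):
  Node 1: (V_1 - 24)/1100 + (V_1 - 0)/5100 + (V_1 - V_2)/220 = 0
  Node 2: (V_2 - V_1)/220 + (V_2 - V_3)/62000 = 0
  Node 3: (V_3 - V_2)/62000 + (V_3 - 0)/22 = 0
Collecting terms (coefficients in siemens):
  0.005651·V_1 - 0.004545·V_2 = 0.02182
  0.004562·V_2 - 0.004545·V_1 - 0.00001613·V_3 = 0
  0.04547·V_3 - 0.00001613·V_2 = 0
Solving these 3 simultaneous equations (Gaussian elimination) gives:
  V_1 = 19.46 V, V_2 = 19.39 V, V_3 = 0.006878 V
Part 1:
  Read off the nodal solution: V_3 = 0.006878 V
Part 2:
  I_R3 = (V_1 - V_2)/R3 = (19.46 - 19.39)/220 = 0.0003126 A
  Magnitude: I_R3 = 0.0003126 A
Part 3:
  I_R5 = (V_3 - V_4)/R5 = (0.006878 - 0)/22 = 0.0003126 A
  P_R5 = I_R5² × R5 = (0.0003126)² × 22 = 0.00000215 W

Final answers:
1. V_3 = 0.006878 V
2. I_R3 = 0.0003126 A
3. P_R5 = 2.15e-06 W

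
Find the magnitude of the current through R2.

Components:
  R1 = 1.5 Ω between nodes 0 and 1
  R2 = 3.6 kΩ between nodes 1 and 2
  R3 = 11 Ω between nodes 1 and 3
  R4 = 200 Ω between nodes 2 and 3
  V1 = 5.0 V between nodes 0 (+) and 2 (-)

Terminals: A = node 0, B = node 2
Nodal analysis, taking node 2 as the 0 V reference.
Source V1 fixes V_0 = 5 V.
KCL at each unknown node (sum of currents leaving = 0; resistances in Ω):
  Node 1: (V_1 - 5)/1.5 + (V_1 - 0)/3600 + (V_1 - V_3)/11 = 0
  Node 3: (V_3 - V_1)/11 + (V_3 - 0)/200 = 0
Collecting terms (coefficients in siemens):
  0.7579·V_1 - 0.09091·V_3 = 3.333
  0.09591·V_3 - 0.09091·V_1 = 0
Determinant D = (0.7579)(0.09591) - (-0.09091)(-0.09091) = 0.06442
V_1 = [(3.333)(0.09591) - (-0.09091)(0)]/D = 4.963 V
V_3 = [(0.7579)(0) - (3.333)(-0.09091)]/D = 4.704 V
I_R2 = (V_1 - V_2)/R2 = (4.963 - 0)/3600 = 0.001379 A
|I_R2| = 0.001379 A

Final answer: |I_R2| = 0.001379 A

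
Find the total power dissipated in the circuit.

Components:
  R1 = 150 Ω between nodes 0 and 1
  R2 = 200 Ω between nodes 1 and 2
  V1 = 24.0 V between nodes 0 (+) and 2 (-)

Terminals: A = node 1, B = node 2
Nodal analysis, taking node 2 as the 0 V reference.
Source V1 fixes V_0 = 24 V.
KCL at each unknown node (sum of currents leaving = 0; resistances in Ω):
  Node 1: (V_1 - 24)/150 + (V_1 - 0)/200 = 0
Collecting terms: 0.01167 × V_1 = 0.16  =>  V_1 = 13.71 V
Power in each resistor, P = (ΔV)²/R:
  P_R1 = (24 - 13.71)²/150 = 0.7053 W
  P_R2 = (13.71 - 0)²/200 = 0.9404 W
P_total = P_R1 + P_R2 = 1.646 W

Final answer: 1.646 W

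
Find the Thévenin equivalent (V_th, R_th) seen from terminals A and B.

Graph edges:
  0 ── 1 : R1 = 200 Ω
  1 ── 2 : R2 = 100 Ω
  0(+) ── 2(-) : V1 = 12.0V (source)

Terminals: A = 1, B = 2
Step 1 — V_th is the open-circuit voltage V_A - V_B (nothing connected across the terminals).
Nodal analysis, taking node 2 as the 0 V reference.
Source V1 fixes V_0 = 12 V.
KCL at each unknown node (sum of currents leaving = 0; resistances in Ω):
  Node 1: (V_1 - 12)/200 + (V_1 - 0)/100 = 0
Collecting terms: 0.015 × V_1 = 0.06  =>  V_1 = 4 V
V_th = V_1 - V_2 = 4 - 0 = 4 V
Step 2 — R_th: zero the source — replace V1 by a short circuit (node 2 merges into node 0) — and find the resistance seen between A (node 1) and B (node 0).
Reduce the network between node 1 (A) and node 0 (B) by series/parallel combination:
  Rp1 = R1 ‖ R2 (parallel, both between nodes 0 and 1) = 1/(1/200 + 1/100) = 66.67 Ω
R_th = 66.67 Ω

Final answer: V_th = 4 V, R_th = 66.67 Ω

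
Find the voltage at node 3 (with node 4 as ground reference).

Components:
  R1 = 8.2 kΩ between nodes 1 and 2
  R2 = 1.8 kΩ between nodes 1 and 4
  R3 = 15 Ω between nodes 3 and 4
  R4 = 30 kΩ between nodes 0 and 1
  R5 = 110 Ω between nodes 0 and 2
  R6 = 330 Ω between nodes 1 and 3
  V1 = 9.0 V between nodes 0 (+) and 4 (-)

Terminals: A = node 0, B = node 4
Nodal analysis, taking node 4 as the 0 V reference.
Source V1 fixes V_0 = 9 V.
KCL at each unknown node (sum of currents leaving = 0; resistances in Ω):
  Node 1: (V_1 - V_2)/8200 + (V_1 - 0)/1800 + (V_1 - 9)/30000 + (V_1 - V_3)/330 = 0
  Node 2: (V_2 - V_1)/8200 + (V_2 - 9)/110 = 0
  Node 3: (V_3 - 0)/15 + (V_3 - V_1)/330 = 0
Collecting terms (coefficients in siemens):
  0.003741·V_1 - 0.000122·V_2 - 0.00303·V_3 = 0.0003
  0.009213·V_2 - 0.000122·V_1 = 0.08182
  0.0697·V_3 - 0.00303·V_1 = 0
Solving these 3 simultaneous equations (Gaussian elimination) gives:
  V_1 = 0.3833 V, V_2 = 8.886 V, V_3 = 0.01667 V
The requested potential is V_3 = 0.01667 V.

Final answer: V_3 = 0.01667 V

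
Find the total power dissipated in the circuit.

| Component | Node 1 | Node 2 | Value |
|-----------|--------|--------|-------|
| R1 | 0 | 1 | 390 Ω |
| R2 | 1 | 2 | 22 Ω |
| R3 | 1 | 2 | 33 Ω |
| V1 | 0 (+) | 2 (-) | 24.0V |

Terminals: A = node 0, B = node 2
Nodal analysis, taking node 2 as the 0 V reference.
Source V1 fixes V_0 = 24 V.
KCL at each unknown node (sum of currents leaving = 0; resistances in Ω):
  Node 1: (V_1 - 24)/390 + (V_1 - 0)/22 + (V_1 - 0)/33 = 0
Collecting terms: 0.07832 × V_1 = 0.06154  =>  V_1 = 0.7857 V
Power in each resistor, P = (ΔV)²/R:
  P_R1 = (24 - 0.7857)²/390 = 1.382 W
  P_R2 = (0.7857 - 0)²/22 = 0.02806 W
  P_R3 = (0.7857 - 0)²/33 = 0.01871 W
P_total = P_R1 + P_R2 + P_R3 = 1.429 W

Final answer: 1.429 W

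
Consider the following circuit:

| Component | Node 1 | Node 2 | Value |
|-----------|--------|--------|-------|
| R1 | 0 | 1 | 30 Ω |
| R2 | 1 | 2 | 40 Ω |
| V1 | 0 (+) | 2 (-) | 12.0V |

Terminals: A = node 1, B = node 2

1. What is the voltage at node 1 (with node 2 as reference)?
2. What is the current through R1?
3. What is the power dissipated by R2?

Nodal analysis, taking node 2 as the 0 V reference.
Source V1 fixes V_0 = 12 V.
KCL at each unknown node (sum of currents leaving = 0; resistances in Ω):
  Node 1: (V_1 - 12)/30 + (V_1 - 0)/40 = 0
Collecting terms: 0.05833 × V_1 = 0.4  =>  V_1 = 6.857 V
Part 1:
  Read off the nodal solution: V_1 = 6.857 V
Part 2:
  I_R1 = (V_0 - V_1)/R1 = (12 - 6.857)/30 = 0.1714 A
  Magnitude: I_R1 = 0.1714 A
Part 3:
  I_R2 = (V_1 - V_2)/R2 = (6.857 - 0)/40 = 0.1714 A
  P_R2 = I_R2² × R2 = (0.1714)² × 40 = 1.176 W

Final answers:
1. V_1 = 6.857 V
2. I_R1 = 0.1714 A
3. P_R2 = 1.176 W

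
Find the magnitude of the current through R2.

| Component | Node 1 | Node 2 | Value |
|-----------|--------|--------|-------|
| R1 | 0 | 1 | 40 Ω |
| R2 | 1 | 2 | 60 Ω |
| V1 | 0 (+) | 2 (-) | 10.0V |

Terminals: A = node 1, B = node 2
Nodal analysis, taking node 2 as the 0 V reference.
Source V1 fixes V_0 = 10 V.
KCL at each unknown node (sum of currents leaving = 0; resistances in Ω):
  Node 1: (V_1 - 10)/40 + (V_1 - 0)/60 = 0
Collecting terms: 0.04167 × V_1 = 0.25  =>  V_1 = 6 V
I_R2 = (V_1 - V_2)/R2 = (6 - 0)/60 = 0.1 A
|I_R2| = 0.1 A

Final answer: |I_R2| = 0.1 A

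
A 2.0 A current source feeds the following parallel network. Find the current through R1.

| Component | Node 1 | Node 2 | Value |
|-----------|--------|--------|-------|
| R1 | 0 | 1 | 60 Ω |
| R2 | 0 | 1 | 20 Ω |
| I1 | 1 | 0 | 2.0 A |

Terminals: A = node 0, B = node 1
All resistors sit directly between nodes 0 and 1, so they are in parallel and share one voltage V; the full source current 2 A splits among them.
1/R_par = 1/60 + 1/20 = 0.06667 S  =>  R_par = 15 Ω
V = I × R_par = 2 × 15 = 30 V
I_R1 = V/R1 = 30/60 = 0.5 A

Final answer: 0.5 A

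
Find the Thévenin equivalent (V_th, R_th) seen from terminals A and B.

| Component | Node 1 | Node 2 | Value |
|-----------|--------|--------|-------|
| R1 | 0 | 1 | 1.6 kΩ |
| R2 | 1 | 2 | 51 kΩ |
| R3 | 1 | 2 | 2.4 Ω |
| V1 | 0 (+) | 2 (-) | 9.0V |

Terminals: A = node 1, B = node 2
Step 1 — V_th is the open-circuit voltage V_A - V_B (nothing connected across the terminals).
Nodal analysis, taking node 2 as the 0 V reference.
Source V1 fixes V_0 = 9 V.
KCL at each unknown node (sum of currents leaving = 0; resistances in Ω):
  Node 1: (V_1 - 9)/1600 + (V_1 - 0)/51000 + (V_1 - 0)/2.4 = 0
Collecting terms: 0.4173 × V_1 = 0.005625  =>  V_1 = 0.01348 V
V_th = V_1 - V_2 = 0.01348 - 0 = 0.01348 V
Step 2 — R_th: zero the source — replace V1 by a short circuit (node 2 merges into node 0) — and find the resistance seen between A (node 1) and B (node 0).
Reduce the network between node 1 (A) and node 0 (B) by series/parallel combination:
  Rp1 = R1 ‖ R2 ‖ R3 (parallel, all between nodes 0 and 1) = 1/(1/1600 + 1/51000 + 1/2.4) = 2.396 Ω
R_th = 2.396 Ω

Final answer: V_th = 0.01348 V, R_th = 2.396 Ω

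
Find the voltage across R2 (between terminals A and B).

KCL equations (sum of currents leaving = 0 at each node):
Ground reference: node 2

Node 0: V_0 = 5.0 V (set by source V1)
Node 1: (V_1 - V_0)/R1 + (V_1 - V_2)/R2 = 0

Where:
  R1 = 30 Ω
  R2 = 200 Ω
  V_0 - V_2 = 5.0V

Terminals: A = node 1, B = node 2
R1 and R2 are in series across V1 (node 0 → node 1 → node 2), and the output A–B is taken across R2, so this is a voltage divider.
Series current: I = V1/(R1 + R2) = 5/(30 + 200) = 5/230 = 0.02174 A
V_R2 = I × R2 = V1 × R2/(R1 + R2) = 5 × 200/230 = 4.348 V

Final answer: 4.348 V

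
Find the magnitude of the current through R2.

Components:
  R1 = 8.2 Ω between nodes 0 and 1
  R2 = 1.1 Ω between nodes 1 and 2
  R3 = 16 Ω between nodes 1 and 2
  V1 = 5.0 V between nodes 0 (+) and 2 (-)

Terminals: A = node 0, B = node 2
Nodal analysis, taking node 2 as the 0 V reference.
Source V1 fixes V_0 = 5 V.
KCL at each unknown node (sum of currents leaving = 0; resistances in Ω):
  Node 1: (V_1 - 5)/8.2 + (V_1 - 0)/1.1 + (V_1 - 0)/16 = 0
Collecting terms: 1.094 × V_1 = 0.6098  =>  V_1 = 0.5576 V
I_R2 = (V_1 - V_2)/R2 = (0.5576 - 0)/1.1 = 0.5069 A
|I_R2| = 0.5069 A

Final answer: |I_R2| = 0.5069 A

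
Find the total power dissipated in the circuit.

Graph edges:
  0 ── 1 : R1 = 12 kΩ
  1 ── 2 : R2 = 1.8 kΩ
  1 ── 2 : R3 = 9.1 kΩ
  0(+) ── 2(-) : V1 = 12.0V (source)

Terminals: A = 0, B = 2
Nodal analysis, taking node 2 as the 0 V reference.
Source V1 fixes V_0 = 12 V.
KCL at each unknown node (sum of currents leaving = 0; resistances in Ω):
  Node 1: (V_1 - 12)/12000 + (V_1 - 0)/1800 + (V_1 - 0)/9100 = 0
Collecting terms: 0.0007488 × V_1 = 0.001  =>  V_1 = 1.336 V
Power in each resistor, P = (ΔV)²/R:
  P_R1 = (12 - 1.336)²/12000 = 0.009478 W
  P_R2 = (1.336 - 0)²/1800 = 0.0009909 W
  P_R3 = (1.336 - 0)²/9100 = 0.000196 W
P_total = P_R1 + P_R2 + P_R3 = 0.01066 W

Final answer: 0.01066 W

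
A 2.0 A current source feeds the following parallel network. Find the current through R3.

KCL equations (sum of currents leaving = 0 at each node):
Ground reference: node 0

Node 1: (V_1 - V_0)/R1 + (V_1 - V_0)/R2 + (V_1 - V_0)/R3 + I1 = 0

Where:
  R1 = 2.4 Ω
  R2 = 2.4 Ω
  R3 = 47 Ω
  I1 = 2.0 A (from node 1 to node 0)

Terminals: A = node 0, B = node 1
All resistors sit directly between nodes 0 and 1, so they are in parallel and share one voltage V; the full source current 2 A splits among them.
1/R_par = 1/2.4 + 1/2.4 + 1/47 = 0.8546 S  =>  R_par = 1.17 Ω
V = I × R_par = 2 × 1.17 = 2.34 V
I_R3 = V/R3 = 2.34/47 = 0.04979 A

Final answer: 0.04979 A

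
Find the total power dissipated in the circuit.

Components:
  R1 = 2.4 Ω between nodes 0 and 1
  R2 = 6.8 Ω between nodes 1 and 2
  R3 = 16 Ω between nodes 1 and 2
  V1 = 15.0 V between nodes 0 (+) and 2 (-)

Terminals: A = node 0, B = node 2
Nodal analysis, taking node 2 as the 0 V reference.
Source V1 fixes V_0 = 15 V.
KCL at each unknown node (sum of currents leaving = 0; resistances in Ω):
  Node 1: (V_1 - 15)/2.4 + (V_1 - 0)/6.8 + (V_1 - 0)/16 = 0
Collecting terms: 0.6262 × V_1 = 6.25  =>  V_1 = 9.98 V
Power in each resistor, P = (ΔV)²/R:
  P_R1 = (15 - 9.98)²/2.4 = 10.5 W
  P_R2 = (9.98 - 0)²/6.8 = 14.65 W
  P_R3 = (9.98 - 0)²/16 = 6.226 W
P_total = P_R1 + P_R2 + P_R3 = 31.37 W

Final answer: 31.37 W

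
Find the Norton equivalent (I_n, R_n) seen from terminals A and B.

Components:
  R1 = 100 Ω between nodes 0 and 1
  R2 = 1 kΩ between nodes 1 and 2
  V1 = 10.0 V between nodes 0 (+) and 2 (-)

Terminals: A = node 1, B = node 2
Find the Thévenin equivalent first; then I_n = V_th/R_th and R_n = R_th.
Step 1 — V_th is the open-circuit voltage V_A - V_B (nothing connected across the terminals).
Nodal analysis, taking node 2 as the 0 V reference.
Source V1 fixes V_0 = 10 V.
KCL at each unknown node (sum of currents leaving = 0; resistances in Ω):
  Node 1: (V_1 - 10)/100 + (V_1 - 0)/1000 = 0
Collecting terms: 0.011 × V_1 = 0.1  =>  V_1 = 9.091 V
V_th = V_1 - V_2 = 9.091 - 0 = 9.091 V
Step 2 — R_th: zero the source — replace V1 by a short circuit (node 2 merges into node 0) — and find the resistance seen between A (node 1) and B (node 0).
Reduce the network between node 1 (A) and node 0 (B) by series/parallel combination:
  Rp1 = R1 ‖ R2 (parallel, both between nodes 0 and 1) = 1/(1/100 + 1/1000) = 90.91 Ω
R_th = 90.91 Ω
I_n = V_th/R_th = 9.091/90.91 = 0.1 A, and R_n = R_th = 90.91 Ω

Final answer: I_n = 0.1 A, R_n = 90.91 Ω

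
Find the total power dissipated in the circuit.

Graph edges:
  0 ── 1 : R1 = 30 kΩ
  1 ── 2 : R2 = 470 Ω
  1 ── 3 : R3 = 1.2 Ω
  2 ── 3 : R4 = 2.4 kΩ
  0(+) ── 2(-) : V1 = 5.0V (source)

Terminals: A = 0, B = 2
Nodal analysis, taking node 2 as the 0 V reference.
Source V1 fixes V_0 = 5 V.
KCL at each unknown node (sum of currents leaving = 0; resistances in Ω):
  Node 1: (V_1 - 5)/30000 + (V_1 - 0)/470 + (V_1 - V_3)/1.2 = 0
  Node 3: (V_3 - V_1)/1.2 + (V_3 - 0)/2400 = 0
Collecting terms (coefficients in siemens):
  0.8355·V_1 - 0.8333·V_3 = 0.0001667
  0.8337·V_3 - 0.8333·V_1 = 0
Determinant D = (0.8355)(0.8337) - (-0.8333)(-0.8333) = 0.002149
V_1 = [(0.0001667)(0.8337) - (-0.8333)(0)]/D = 0.06466 V
V_3 = [(0.8355)(0) - (0.0001667)(-0.8333)]/D = 0.06463 V
Power in each resistor, P = (ΔV)²/R:
  P_R1 = (5 - 0.06466)²/30000 = 0.0008119 W
  P_R2 = (0.06466 - 0)²/470 = 0.000008896 W
  P_R3 = (0.06466 - 0.06463)²/1.2 = 0.0000000008702 W
  P_R4 = (0 - 0.06463)²/2400 = 0.00000174 W
P_total = P_R1 + P_R2 + P_R3 + P_R4 = 0.0008226 W

Final answer: 0.0008226 W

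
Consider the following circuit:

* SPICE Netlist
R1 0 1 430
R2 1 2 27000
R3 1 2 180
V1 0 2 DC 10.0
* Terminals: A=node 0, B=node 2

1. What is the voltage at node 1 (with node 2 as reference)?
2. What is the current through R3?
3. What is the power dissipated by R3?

Nodal analysis, taking node 2 as the 0 V reference.
Source V1 fixes V_0 = 10 V.
KCL at each unknown node (sum of currents leaving = 0; resistances in Ω):
  Node 1: (V_1 - 10)/430 + (V_1 - 0)/27000 + (V_1 - 0)/180 = 0
Collecting terms: 0.007918 × V_1 = 0.02326  =>  V_1 = 2.937 V
Part 1:
  Read off the nodal solution: V_1 = 2.937 V
Part 2:
  I_R3 = (V_1 - V_2)/R3 = (2.937 - 0)/180 = 0.01632 A
  Magnitude: I_R3 = 0.01632 A
Part 3:
  I_R3 = (V_1 - V_2)/R3 = (2.937 - 0)/180 = 0.01632 A
  P_R3 = I_R3² × R3 = (0.01632)² × 180 = 0.04792 W

Final answers:
1. V_1 = 2.937 V
2. I_R3 = 0.01632 A
3. P_R3 = 0.04792 W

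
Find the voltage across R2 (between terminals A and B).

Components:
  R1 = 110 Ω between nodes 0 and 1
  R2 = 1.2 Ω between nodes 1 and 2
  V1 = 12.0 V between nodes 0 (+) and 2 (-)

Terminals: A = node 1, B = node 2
R1 and R2 are in series across V1 (node 0 → node 1 → node 2), and the output A–B is taken across R2, so this is a voltage divider.
Series current: I = V1/(R1 + R2) = 12/(110 + 1.2) = 12/111.2 = 0.1079 A
V_R2 = I × R2 = V1 × R2/(R1 + R2) = 12 × 1.2/111.2 = 0.1295 V

Final answer: 0.1295 V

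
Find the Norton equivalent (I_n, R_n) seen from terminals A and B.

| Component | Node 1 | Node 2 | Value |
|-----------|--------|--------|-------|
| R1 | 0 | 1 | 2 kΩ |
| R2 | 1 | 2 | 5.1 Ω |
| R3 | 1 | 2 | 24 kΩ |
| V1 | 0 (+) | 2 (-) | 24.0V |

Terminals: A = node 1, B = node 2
Find the Thévenin equivalent first; then I_n = V_th/R_th and R_n = R_th.
Step 1 — V_th is the open-circuit voltage V_A - V_B (nothing connected across the terminals).
Nodal analysis, taking node 2 as the 0 V reference.
Source V1 fixes V_0 = 24 V.
KCL at each unknown node (sum of currents leaving = 0; resistances in Ω):
  Node 1: (V_1 - 24)/2000 + (V_1 - 0)/5.1 + (V_1 - 0)/24000 = 0
Collecting terms: 0.1966 × V_1 = 0.012  =>  V_1 = 0.06103 V
V_th = V_1 - V_2 = 0.06103 - 0 = 0.06103 V
Step 2 — R_th: zero the source — replace V1 by a short circuit (node 2 merges into node 0) — and find the resistance seen between A (node 1) and B (node 0).
Reduce the network between node 1 (A) and node 0 (B) by series/parallel combination:
  Rp1 = R1 ‖ R2 ‖ R3 (parallel, all between nodes 0 and 1) = 1/(1/2000 + 1/5.1 + 1/24000) = 5.086 Ω
R_th = 5.086 Ω
I_n = V_th/R_th = 0.06103/5.086 = 0.012 A, and R_n = R_th = 5.086 Ω

Final answer: I_n = 0.012 A, R_n = 5.086 Ω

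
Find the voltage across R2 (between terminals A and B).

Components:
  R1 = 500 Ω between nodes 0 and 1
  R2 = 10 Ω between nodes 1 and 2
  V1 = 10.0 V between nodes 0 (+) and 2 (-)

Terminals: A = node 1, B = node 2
R1 and R2 are in series across V1 (node 0 → node 1 → node 2), and the output A–B is taken across R2, so this is a voltage divider.
Series current: I = V1/(R1 + R2) = 10/(500 + 10) = 10/510 = 0.01961 A
V_R2 = I × R2 = V1 × R2/(R1 + R2) = 10 × 10/510 = 0.1961 V

Final answer: 0.1961 V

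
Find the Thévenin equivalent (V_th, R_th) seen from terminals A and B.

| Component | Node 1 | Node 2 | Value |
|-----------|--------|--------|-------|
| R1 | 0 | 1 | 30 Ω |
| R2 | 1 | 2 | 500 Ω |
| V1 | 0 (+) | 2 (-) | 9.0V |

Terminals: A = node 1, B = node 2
Step 1 — V_th is the open-circuit voltage V_A - V_B (nothing connected across the terminals).
Nodal analysis, taking node 2 as the 0 V reference.
Source V1 fixes V_0 = 9 V.
KCL at each unknown node (sum of currents leaving = 0; resistances in Ω):
  Node 1: (V_1 - 9)/30 + (V_1 - 0)/500 = 0
Collecting terms: 0.03533 × V_1 = 0.3  =>  V_1 = 8.491 V
V_th = V_1 - V_2 = 8.491 - 0 = 8.491 V
Step 2 — R_th: zero the source — replace V1 by a short circuit (node 2 merges into node 0) — and find the resistance seen between A (node 1) and B (node 0).
Reduce the network between node 1 (A) and node 0 (B) by series/parallel combination:
  Rp1 = R1 ‖ R2 (parallel, both between nodes 0 and 1) = 1/(1/30 + 1/500) = 28.3 Ω
R_th = 28.3 Ω

Final answer: V_th = 8.491 V, R_th = 28.3 Ω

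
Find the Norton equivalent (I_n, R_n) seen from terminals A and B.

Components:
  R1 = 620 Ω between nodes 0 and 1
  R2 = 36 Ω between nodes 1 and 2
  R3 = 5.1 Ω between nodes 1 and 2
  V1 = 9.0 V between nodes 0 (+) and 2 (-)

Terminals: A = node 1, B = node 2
Find the Thévenin equivalent first; then I_n = V_th/R_th and R_n = R_th.
Step 1 — V_th is the open-circuit voltage V_A - V_B (nothing connected across the terminals).
Nodal analysis, taking node 2 as the 0 V reference.
Source V1 fixes V_0 = 9 V.
KCL at each unknown node (sum of currents leaving = 0; resistances in Ω):
  Node 1: (V_1 - 9)/620 + (V_1 - 0)/36 + (V_1 - 0)/5.1 = 0
Collecting terms: 0.2255 × V_1 = 0.01452  =>  V_1 = 0.06438 V
V_th = V_1 - V_2 = 0.06438 - 0 = 0.06438 V
Step 2 — R_th: zero the source — replace V1 by a short circuit (node 2 merges into node 0) — and find the resistance seen between A (node 1) and B (node 0).
Reduce the network between node 1 (A) and node 0 (B) by series/parallel combination:
  Rp1 = R1 ‖ R2 ‖ R3 (parallel, all between nodes 0 and 1) = 1/(1/620 + 1/36 + 1/5.1) = 4.435 Ω
R_th = 4.435 Ω
I_n = V_th/R_th = 0.06438/4.435 = 0.01452 A, and R_n = R_th = 4.435 Ω

Final answer: I_n = 0.01452 A, R_n = 4.435 Ω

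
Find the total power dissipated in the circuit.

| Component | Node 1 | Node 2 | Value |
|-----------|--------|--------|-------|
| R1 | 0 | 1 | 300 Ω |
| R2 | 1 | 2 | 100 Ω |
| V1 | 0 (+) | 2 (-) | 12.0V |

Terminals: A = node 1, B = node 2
Nodal analysis, taking node 2 as the 0 V reference.
Source V1 fixes V_0 = 12 V.
KCL at each unknown node (sum of currents leaving = 0; resistances in Ω):
  Node 1: (V_1 - 12)/300 + (V_1 - 0)/100 = 0
Collecting terms: 0.01333 × V_1 = 0.04  =>  V_1 = 3 V
Power in each resistor, P = (ΔV)²/R:
  P_R1 = (12 - 3)²/300 = 0.27 W
  P_R2 = (3 - 0)²/100 = 0.09 W
P_total = P_R1 + P_R2 = 0.36 W

Final answer: 0.36 W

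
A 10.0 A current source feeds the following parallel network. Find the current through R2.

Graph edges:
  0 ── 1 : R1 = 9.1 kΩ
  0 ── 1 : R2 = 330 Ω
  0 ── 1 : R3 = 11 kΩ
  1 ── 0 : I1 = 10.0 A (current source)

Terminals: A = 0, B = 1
All resistors sit directly between nodes 0 and 1, so they are in parallel and share one voltage V; the full source current 10 A splits among them.
1/R_par = 1/9100 + 1/330 + 1/11000 = 0.003231 S  =>  R_par = 309.5 Ω
V = I × R_par = 10 × 309.5 = 3095 V
I_R2 = V/R2 = 3095/330 = 9.379 A

Final answer: 9.379 A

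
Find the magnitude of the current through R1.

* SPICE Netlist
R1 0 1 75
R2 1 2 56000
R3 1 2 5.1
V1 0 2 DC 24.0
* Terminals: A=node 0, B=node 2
Nodal analysis, taking node 2 as the 0 V reference.
Source V1 fixes V_0 = 24 V.
KCL at each unknown node (sum of currents leaving = 0; resistances in Ω):
  Node 1: (V_1 - 24)/75 + (V_1 - 0)/56000 + (V_1 - 0)/5.1 = 0
Collecting terms: 0.2094 × V_1 = 0.32  =>  V_1 = 1.528 V
I_R1 = (V_0 - V_1)/R1 = (24 - 1.528)/75 = 0.2996 A
|I_R1| = 0.2996 A

Final answer: |I_R1| = 0.2996 A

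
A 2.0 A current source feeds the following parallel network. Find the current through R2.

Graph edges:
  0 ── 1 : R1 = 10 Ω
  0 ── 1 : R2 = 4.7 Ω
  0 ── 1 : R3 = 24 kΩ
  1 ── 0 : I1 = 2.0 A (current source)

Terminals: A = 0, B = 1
All resistors sit directly between nodes 0 and 1, so they are in parallel and share one voltage V; the full source current 2 A splits among them.
1/R_par = 1/10 + 1/4.7 + 1/24000 = 0.3128 S  =>  R_par = 3.197 Ω
V = I × R_par = 2 × 3.197 = 6.394 V
I_R2 = V/R2 = 6.394/4.7 = 1.36 A

Final answer: 1.36 A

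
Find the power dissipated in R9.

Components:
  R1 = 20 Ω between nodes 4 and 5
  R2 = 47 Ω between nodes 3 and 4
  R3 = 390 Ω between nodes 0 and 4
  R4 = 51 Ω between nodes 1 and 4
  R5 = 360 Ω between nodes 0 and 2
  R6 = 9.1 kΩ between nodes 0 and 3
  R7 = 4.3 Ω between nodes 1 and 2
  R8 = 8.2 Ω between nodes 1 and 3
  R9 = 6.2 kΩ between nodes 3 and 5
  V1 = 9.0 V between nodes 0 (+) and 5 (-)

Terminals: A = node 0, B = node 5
Nodal analysis, taking node 5 as the 0 V reference.
Source V1 fixes V_0 = 9 V.
KCL at each unknown node (sum of currents leaving = 0; resistances in Ω):
  Node 1: (V_1 - V_4)/51 + (V_1 - V_2)/4.3 + (V_1 - V_3)/8.2 = 0
  Node 2: (V_2 - 9)/360 + (V_2 - V_1)/4.3 = 0
  Node 3: (V_3 - V_4)/47 + (V_3 - 9)/9100 + (V_3 - V_1)/8.2 + (V_3 - 0)/6200 = 0
  Node 4: (V_4 - 0)/20 + (V_4 - V_3)/47 + (V_4 - 9)/390 + (V_4 - V_1)/51 = 0
Collecting terms (coefficients in siemens):
  0.3741·V_1 - 0.2326·V_2 - 0.122·V_3 - 0.01961·V_4 = 0
  0.2353·V_2 - 0.2326·V_1 = 0.025
  0.1435·V_3 - 0.122·V_1 - 0.02128·V_4 = 0.000989
  0.09345·V_4 - 0.01961·V_1 - 0.02128·V_3 = 0.02308
Solving these 4 simultaneous equations (Gaussian elimination) gives:
  V_1 = 1.413 V, V_2 = 1.503 V, V_3 = 1.334 V, V_4 = 0.8471 V
I_R9 = (V_3 - V_5)/R9 = (1.334 - 0)/6200 = 0.0002151 A
P_R9 = I_R9² × R9 = (0.0002151)² × 6200 = 0.0002869 W

Final answer: 0.0002869 W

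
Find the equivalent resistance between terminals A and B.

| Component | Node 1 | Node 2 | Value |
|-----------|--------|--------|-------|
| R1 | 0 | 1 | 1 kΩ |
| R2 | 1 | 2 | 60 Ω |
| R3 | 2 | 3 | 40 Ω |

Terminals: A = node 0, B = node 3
Reduce the network between node 0 (A) and node 3 (B) by series/parallel combination:
  Rs1 = R1 + R2 (series, joined only at node 1) = 1000 + 60 = 1060 Ω
  Rs2 = R3 + Rs1 (series, joined only at node 2) = 40 + 1060 = 1100 Ω
R_eq = 1.1 kΩ

Final answer: 1.1 kΩ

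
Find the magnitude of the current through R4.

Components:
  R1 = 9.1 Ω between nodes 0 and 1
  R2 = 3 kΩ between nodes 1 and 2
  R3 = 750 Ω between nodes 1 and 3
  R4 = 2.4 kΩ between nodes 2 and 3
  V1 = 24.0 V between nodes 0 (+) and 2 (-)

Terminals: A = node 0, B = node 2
Nodal analysis, taking node 2 as the 0 V reference.
Source V1 fixes V_0 = 24 V.
KCL at each unknown node (sum of currents leaving = 0; resistances in Ω):
  Node 1: (V_1 - 24)/9.1 + (V_1 - 0)/3000 + (V_1 - V_3)/750 = 0
  Node 3: (V_3 - V_1)/750 + (V_3 - 0)/2400 = 0
Collecting terms (coefficients in siemens):
  0.1116·V_1 - 0.001333·V_3 = 2.637
  0.00175·V_3 - 0.001333·V_1 = 0
Determinant D = (0.1116)(0.00175) - (-0.001333)(-0.001333) = 0.0001934
V_1 = [(2.637)(0.00175) - (-0.001333)(0)]/D = 23.86 V
V_3 = [(0.1116)(0) - (2.637)(-0.001333)]/D = 18.18 V
I_R4 = (V_2 - V_3)/R4 = (0 - 18.18)/2400 = -0.007574 A
|I_R4| = 0.007574 A

Final answer: |I_R4| = 0.007574 A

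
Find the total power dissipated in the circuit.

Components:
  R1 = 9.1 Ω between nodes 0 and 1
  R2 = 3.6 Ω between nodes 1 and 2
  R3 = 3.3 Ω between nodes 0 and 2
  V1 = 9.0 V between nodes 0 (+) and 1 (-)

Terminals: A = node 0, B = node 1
Nodal analysis, taking node 1 as the 0 V reference.
Source V1 fixes V_0 = 9 V.
KCL at each unknown node (sum of currents leaving = 0; resistances in Ω):
  Node 2: (V_2 - 0)/3.6 + (V_2 - 9)/3.3 = 0
Collecting terms: 0.5808 × V_2 = 2.727  =>  V_2 = 4.696 V
Power in each resistor, P = (ΔV)²/R:
  P_R1 = (9 - 0)²/9.1 = 8.901 W
  P_R2 = (0 - 4.696)²/3.6 = 6.125 W
  P_R3 = (9 - 4.696)²/3.3 = 5.614 W
P_total = P_R1 + P_R2 + P_R3 = 20.64 W

Final answer: 20.64 W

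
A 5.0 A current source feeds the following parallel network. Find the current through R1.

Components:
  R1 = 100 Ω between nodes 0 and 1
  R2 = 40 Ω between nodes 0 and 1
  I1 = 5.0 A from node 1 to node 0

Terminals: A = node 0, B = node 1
All resistors sit directly between nodes 0 and 1, so they are in parallel and share one voltage V; the full source current 5 A splits among them.
1/R_par = 1/100 + 1/40 = 0.035 S  =>  R_par = 28.57 Ω
V = I × R_par = 5 × 28.57 = 142.9 V
I_R1 = V/R1 = 142.9/100 = 1.429 A

Final answer: 1.429 A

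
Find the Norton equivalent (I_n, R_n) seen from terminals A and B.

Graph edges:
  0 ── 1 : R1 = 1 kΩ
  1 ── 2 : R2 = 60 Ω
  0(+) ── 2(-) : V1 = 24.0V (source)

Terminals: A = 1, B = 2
Find the Thévenin equivalent first; then I_n = V_th/R_th and R_n = R_th.
Step 1 — V_th is the open-circuit voltage V_A - V_B (nothing connected across the terminals).
Nodal analysis, taking node 2 as the 0 V reference.
Source V1 fixes V_0 = 24 V.
KCL at each unknown node (sum of currents leaving = 0; resistances in Ω):
  Node 1: (V_1 - 24)/1000 + (V_1 - 0)/60 = 0
Collecting terms: 0.01767 × V_1 = 0.024  =>  V_1 = 1.358 V
V_th = V_1 - V_2 = 1.358 - 0 = 1.358 V
Step 2 — R_th: zero the source — replace V1 by a short circuit (node 2 merges into node 0) — and find the resistance seen between A (node 1) and B (node 0).
Reduce the network between node 1 (A) and node 0 (B) by series/parallel combination:
  Rp1 = R1 ‖ R2 (parallel, both between nodes 0 and 1) = 1/(1/1000 + 1/60) = 56.6 Ω
R_th = 56.6 Ω
I_n = V_th/R_th = 1.358/56.6 = 0.024 A, and R_n = R_th = 56.6 Ω

Final answer: I_n = 0.024 A, R_n = 56.6 Ω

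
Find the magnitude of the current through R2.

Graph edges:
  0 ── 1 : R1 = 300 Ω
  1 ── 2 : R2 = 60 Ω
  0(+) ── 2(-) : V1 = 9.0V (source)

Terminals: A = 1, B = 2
Nodal analysis, taking node 2 as the 0 V reference.
Source V1 fixes V_0 = 9 V.
KCL at each unknown node (sum of currents leaving = 0; resistances in Ω):
  Node 1: (V_1 - 9)/300 + (V_1 - 0)/60 = 0
Collecting terms: 0.02 × V_1 = 0.03  =>  V_1 = 1.5 V
I_R2 = (V_1 - V_2)/R2 = (1.5 - 0)/60 = 0.025 A
|I_R2| = 0.025 A

Final answer: |I_R2| = 0.025 A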